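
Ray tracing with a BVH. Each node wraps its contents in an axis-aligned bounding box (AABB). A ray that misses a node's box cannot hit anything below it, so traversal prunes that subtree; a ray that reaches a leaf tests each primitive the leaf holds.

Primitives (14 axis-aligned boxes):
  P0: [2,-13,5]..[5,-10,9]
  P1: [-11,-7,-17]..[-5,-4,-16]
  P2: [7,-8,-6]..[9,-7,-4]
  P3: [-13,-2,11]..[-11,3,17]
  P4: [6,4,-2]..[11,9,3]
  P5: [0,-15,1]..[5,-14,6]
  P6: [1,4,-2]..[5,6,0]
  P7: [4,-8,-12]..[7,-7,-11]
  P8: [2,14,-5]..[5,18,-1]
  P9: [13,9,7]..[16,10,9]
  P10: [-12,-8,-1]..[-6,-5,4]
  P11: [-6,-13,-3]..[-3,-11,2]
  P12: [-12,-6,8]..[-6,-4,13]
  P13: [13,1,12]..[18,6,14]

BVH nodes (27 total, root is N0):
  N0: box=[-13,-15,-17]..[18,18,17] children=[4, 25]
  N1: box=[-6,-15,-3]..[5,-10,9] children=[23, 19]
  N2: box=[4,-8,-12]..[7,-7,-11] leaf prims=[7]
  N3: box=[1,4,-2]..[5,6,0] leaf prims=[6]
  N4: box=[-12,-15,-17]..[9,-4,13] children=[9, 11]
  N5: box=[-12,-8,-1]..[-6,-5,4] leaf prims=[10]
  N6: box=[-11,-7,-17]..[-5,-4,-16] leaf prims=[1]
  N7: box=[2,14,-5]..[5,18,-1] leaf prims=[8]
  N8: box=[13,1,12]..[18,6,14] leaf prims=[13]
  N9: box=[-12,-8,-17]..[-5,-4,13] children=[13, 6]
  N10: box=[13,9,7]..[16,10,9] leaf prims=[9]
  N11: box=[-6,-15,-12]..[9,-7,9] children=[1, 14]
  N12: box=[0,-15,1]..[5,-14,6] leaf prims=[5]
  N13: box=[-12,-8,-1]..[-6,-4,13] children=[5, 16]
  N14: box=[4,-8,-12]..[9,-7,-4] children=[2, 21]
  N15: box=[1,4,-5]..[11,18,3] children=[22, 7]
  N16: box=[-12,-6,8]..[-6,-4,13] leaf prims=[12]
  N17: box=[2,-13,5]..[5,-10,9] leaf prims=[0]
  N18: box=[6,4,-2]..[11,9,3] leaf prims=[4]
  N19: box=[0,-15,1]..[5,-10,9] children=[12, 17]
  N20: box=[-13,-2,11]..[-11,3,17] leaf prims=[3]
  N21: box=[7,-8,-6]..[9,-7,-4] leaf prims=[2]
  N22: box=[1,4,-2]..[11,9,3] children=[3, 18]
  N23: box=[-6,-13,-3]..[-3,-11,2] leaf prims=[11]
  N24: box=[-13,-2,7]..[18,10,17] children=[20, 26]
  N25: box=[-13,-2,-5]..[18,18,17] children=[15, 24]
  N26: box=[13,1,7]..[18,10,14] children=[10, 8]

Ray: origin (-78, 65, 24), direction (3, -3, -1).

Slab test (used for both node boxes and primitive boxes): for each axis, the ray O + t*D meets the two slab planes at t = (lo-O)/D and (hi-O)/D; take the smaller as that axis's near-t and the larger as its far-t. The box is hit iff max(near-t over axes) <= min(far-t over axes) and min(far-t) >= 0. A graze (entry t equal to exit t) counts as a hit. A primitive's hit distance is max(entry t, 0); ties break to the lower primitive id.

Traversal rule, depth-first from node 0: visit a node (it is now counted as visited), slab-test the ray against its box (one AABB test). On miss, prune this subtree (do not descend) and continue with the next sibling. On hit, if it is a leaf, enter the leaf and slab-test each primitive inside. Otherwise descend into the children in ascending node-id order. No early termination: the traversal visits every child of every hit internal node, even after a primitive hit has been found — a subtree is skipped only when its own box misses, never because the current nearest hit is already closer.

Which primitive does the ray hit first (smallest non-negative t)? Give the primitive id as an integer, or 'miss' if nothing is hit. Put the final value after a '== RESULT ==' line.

Traverse from the root:
N0 x:[65/3,32] y:[47/3,80/3] z:[7,41] -> hit [65/3,80/3], descend [4, 25]
  N4 x:[22,29] y:[23,80/3] z:[11,41] -> hit [23,80/3], descend [9, 11]
    N9 x:[22,73/3] y:[23,73/3] z:[11,41] -> hit [23,73/3], descend [6, 13]
      N6 x:[67/3,73/3] y:[23,24] z:[40,41] -> miss, prune
      N13 x:[22,24] y:[23,73/3] z:[11,25] -> hit [23,24], descend [5, 16]
        N5 x:[22,24] y:[70/3,73/3] z:[20,25] -> hit [70/3,24] leaf, test {P10@t=70/3}
        N16 x:[22,24] y:[23,71/3] z:[11,16] -> miss, prune
    N11 x:[24,29] y:[24,80/3] z:[15,36] -> hit [24,80/3], descend [1, 14]
      N1 x:[24,83/3] y:[25,80/3] z:[15,27] -> hit [25,80/3], descend [19, 23]
        N19 x:[26,83/3] y:[25,80/3] z:[15,23] -> miss, prune
        N23 x:[24,25] y:[76/3,26] z:[22,27] -> miss, prune
      N14 x:[82/3,29] y:[24,73/3] z:[28,36] -> miss, prune
  N25 x:[65/3,32] y:[47/3,67/3] z:[7,29] -> hit [65/3,67/3], descend [15, 24]
    N15 x:[79/3,89/3] y:[47/3,61/3] z:[21,29] -> miss, prune
    N24 x:[65/3,32] y:[55/3,67/3] z:[7,17] -> miss, prune

15 AABB tests over nodes [0, 4, 9, 6, 13, 5, 16, 11, 1, 19, 23, 14, 25, 15, 24]; 1 leaf entered; closest P10.

== RESULT ==
10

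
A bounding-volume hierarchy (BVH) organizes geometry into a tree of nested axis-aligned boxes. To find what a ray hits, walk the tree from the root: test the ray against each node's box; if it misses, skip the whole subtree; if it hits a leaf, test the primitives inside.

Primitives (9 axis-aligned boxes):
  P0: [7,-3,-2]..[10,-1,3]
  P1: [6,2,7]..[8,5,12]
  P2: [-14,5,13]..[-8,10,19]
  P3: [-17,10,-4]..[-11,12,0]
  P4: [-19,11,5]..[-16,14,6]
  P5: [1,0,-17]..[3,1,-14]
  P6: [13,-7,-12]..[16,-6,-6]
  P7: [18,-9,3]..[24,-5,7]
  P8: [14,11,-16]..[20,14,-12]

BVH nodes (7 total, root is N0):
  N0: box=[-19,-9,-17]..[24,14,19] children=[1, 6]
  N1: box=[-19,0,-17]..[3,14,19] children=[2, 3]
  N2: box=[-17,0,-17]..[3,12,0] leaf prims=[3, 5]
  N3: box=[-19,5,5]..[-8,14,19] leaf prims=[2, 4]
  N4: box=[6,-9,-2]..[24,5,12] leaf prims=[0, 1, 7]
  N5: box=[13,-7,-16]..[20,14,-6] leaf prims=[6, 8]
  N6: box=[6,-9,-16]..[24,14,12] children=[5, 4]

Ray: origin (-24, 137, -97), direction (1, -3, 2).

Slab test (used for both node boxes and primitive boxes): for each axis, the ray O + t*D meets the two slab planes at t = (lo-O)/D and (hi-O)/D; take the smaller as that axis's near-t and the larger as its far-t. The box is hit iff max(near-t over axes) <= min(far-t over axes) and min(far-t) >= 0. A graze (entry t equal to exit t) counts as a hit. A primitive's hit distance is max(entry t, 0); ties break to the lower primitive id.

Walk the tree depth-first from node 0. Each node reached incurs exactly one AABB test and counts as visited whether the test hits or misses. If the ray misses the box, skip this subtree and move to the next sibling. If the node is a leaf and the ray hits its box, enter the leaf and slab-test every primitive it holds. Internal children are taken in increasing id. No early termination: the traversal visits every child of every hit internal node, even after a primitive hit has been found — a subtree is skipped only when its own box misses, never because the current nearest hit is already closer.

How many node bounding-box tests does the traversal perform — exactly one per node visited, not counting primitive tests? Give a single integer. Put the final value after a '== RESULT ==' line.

Trace the traversal:
N0 x:[5,48] y:[41,146/3] z:[40,58] -> hit [41,48], descend [1, 6]
  N1 x:[5,27] y:[41,137/3] z:[40,58] -> miss, prune
  N6 x:[30,48] y:[41,146/3] z:[81/2,109/2] -> hit [41,48], descend [4, 5]
    N4 x:[30,48] y:[44,146/3] z:[95/2,109/2] -> hit [95/2,48] leaf, test {P0(miss), P1(miss), P7(miss)}
    N5 x:[37,44] y:[41,48] z:[81/2,91/2] -> hit [41,44] leaf, test {P6(miss), P8@t=41}

Visited [0, 1, 6, 4, 5]. Tests: 5 box, 2 leaf. Nearest: P8.

== RESULT ==
5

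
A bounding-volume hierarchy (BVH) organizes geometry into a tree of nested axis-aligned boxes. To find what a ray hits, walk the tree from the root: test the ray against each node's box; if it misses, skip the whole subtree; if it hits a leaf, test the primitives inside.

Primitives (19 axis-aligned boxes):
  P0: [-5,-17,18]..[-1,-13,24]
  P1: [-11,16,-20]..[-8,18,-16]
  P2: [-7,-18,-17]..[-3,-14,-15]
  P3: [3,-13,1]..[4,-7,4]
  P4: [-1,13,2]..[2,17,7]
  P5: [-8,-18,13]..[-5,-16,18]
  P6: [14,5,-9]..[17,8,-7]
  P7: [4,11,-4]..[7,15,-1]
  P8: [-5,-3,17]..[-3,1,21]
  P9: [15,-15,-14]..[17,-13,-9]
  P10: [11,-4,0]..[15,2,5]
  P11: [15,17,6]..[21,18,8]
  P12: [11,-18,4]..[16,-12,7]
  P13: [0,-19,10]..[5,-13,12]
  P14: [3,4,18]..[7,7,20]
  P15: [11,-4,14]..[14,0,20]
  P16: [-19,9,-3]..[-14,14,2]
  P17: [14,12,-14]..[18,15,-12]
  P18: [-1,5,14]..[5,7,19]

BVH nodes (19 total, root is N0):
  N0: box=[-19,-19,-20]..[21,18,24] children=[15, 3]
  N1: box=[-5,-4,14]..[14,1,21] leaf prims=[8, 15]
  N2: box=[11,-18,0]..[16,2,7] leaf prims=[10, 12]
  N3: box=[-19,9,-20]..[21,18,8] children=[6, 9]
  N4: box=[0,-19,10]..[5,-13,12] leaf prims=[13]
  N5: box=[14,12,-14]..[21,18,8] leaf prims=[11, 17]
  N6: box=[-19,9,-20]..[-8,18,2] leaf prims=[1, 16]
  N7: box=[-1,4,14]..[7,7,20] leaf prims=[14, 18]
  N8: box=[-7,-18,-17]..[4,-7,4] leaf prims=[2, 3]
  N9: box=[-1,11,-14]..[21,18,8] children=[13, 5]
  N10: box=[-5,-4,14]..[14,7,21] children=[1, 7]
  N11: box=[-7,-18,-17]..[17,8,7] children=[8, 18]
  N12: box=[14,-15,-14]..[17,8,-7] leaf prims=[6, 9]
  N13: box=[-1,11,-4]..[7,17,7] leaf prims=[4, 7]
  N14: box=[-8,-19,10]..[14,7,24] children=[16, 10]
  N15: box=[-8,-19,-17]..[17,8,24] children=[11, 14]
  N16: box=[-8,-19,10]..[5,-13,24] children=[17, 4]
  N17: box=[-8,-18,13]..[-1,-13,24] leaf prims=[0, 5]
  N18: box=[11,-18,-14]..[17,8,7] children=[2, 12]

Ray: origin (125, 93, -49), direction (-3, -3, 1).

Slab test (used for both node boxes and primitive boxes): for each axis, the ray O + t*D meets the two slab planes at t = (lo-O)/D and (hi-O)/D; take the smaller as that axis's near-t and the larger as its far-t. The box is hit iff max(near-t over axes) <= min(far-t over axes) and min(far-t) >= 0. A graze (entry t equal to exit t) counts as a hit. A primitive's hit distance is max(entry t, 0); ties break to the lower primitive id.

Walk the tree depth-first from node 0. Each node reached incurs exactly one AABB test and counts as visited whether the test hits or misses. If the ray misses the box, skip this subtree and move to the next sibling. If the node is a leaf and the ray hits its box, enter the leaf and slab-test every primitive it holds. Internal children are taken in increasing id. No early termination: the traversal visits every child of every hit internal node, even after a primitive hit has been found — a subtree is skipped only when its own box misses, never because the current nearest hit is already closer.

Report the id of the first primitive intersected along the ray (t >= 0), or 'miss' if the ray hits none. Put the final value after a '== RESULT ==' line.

Walk:
N0 x:[104/3,48] y:[25,112/3] z:[29,73] -> hit [104/3,112/3], descend [3, 15]
  N3 x:[104/3,48] y:[25,28] z:[29,57] -> miss, prune
  N15 x:[36,133/3] y:[85/3,112/3] z:[32,73] -> hit [36,112/3], descend [11, 14]
    N11 x:[36,44] y:[85/3,37] z:[32,56] -> hit [36,37], descend [8, 18]
      N8 x:[121/3,44] y:[100/3,37] z:[32,53] -> miss, prune
      N18 x:[36,38] y:[85/3,37] z:[35,56] -> hit [36,37], descend [2, 12]
        N2 x:[109/3,38] y:[91/3,37] z:[49,56] -> miss, prune
        N12 x:[36,37] y:[85/3,36] z:[35,42] -> hit [36,36] leaf, test {P6(miss), P9@t=36}
    N14 x:[37,133/3] y:[86/3,112/3] z:[59,73] -> miss, prune

order=[0, 3, 15, 11, 8, 18, 2, 12, 14]  |boxes|=9  |leaves|=1  hit=P9

== RESULT ==
9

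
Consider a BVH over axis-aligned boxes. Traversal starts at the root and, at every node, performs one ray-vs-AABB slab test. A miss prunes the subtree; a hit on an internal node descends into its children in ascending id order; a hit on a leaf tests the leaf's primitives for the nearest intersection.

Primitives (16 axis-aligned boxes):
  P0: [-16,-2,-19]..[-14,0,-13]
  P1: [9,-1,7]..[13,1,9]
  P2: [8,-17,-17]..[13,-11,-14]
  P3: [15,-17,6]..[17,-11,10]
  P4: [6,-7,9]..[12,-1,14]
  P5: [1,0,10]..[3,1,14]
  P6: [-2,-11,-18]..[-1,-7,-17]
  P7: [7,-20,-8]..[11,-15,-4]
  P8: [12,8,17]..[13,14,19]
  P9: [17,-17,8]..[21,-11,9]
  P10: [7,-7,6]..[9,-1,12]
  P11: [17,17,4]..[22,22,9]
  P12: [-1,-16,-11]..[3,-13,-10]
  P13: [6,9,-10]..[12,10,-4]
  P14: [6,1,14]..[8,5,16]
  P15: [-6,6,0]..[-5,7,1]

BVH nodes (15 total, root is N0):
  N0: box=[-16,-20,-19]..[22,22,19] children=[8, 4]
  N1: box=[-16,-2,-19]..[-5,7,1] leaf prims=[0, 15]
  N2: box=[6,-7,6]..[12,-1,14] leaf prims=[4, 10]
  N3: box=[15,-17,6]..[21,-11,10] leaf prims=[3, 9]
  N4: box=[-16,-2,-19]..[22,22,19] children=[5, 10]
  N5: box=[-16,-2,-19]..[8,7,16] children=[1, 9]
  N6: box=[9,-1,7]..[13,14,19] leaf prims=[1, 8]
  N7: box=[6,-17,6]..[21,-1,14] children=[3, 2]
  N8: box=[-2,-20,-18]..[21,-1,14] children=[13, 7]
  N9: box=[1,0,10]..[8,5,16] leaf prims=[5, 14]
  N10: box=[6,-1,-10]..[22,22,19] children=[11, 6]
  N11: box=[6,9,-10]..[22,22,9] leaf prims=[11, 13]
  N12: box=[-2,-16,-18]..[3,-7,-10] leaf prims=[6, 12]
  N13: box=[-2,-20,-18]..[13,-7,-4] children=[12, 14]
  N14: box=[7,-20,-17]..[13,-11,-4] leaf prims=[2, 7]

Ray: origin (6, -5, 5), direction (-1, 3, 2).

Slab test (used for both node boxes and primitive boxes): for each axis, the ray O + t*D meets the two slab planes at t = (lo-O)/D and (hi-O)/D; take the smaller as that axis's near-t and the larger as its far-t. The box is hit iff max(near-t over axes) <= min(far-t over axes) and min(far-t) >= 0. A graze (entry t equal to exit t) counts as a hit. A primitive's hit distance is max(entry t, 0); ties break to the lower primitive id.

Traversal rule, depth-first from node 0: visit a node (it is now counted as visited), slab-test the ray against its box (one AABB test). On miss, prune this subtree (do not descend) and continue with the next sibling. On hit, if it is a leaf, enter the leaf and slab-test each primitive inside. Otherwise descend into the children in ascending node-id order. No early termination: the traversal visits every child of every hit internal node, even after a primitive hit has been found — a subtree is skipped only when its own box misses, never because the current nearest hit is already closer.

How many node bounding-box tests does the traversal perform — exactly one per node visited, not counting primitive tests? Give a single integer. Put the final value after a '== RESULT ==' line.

Traverse from the root:
N0 x:[-16,22] y:[-5,9] z:[-12,7] -> hit [-5,7], descend [4, 8]
  N4 x:[-16,22] y:[1,9] z:[-12,7] -> hit [1,7], descend [5, 10]
    N5 x:[-2,22] y:[1,4] z:[-12,11/2] -> hit [1,4], descend [1, 9]
      N1 x:[11,22] y:[1,4] z:[-12,-2] -> miss, prune
      N9 x:[-2,5] y:[5/3,10/3] z:[5/2,11/2] -> hit [5/2,10/3] leaf, test {P5(miss), P14(miss)}
    N10 x:[-16,0] y:[4/3,9] z:[-15/2,7] -> miss, prune
  N8 x:[-15,8] y:[-5,4/3] z:[-23/2,9/2] -> hit [-5,4/3], descend [7, 13]
    N7 x:[-15,0] y:[-4,4/3] z:[1/2,9/2] -> miss, prune
    N13 x:[-7,8] y:[-5,-2/3] z:[-23/2,-9/2] -> miss, prune

order=[0, 4, 5, 1, 9, 10, 8, 7, 13]  |boxes|=9  |leaves|=1  hit=miss

== RESULT ==
9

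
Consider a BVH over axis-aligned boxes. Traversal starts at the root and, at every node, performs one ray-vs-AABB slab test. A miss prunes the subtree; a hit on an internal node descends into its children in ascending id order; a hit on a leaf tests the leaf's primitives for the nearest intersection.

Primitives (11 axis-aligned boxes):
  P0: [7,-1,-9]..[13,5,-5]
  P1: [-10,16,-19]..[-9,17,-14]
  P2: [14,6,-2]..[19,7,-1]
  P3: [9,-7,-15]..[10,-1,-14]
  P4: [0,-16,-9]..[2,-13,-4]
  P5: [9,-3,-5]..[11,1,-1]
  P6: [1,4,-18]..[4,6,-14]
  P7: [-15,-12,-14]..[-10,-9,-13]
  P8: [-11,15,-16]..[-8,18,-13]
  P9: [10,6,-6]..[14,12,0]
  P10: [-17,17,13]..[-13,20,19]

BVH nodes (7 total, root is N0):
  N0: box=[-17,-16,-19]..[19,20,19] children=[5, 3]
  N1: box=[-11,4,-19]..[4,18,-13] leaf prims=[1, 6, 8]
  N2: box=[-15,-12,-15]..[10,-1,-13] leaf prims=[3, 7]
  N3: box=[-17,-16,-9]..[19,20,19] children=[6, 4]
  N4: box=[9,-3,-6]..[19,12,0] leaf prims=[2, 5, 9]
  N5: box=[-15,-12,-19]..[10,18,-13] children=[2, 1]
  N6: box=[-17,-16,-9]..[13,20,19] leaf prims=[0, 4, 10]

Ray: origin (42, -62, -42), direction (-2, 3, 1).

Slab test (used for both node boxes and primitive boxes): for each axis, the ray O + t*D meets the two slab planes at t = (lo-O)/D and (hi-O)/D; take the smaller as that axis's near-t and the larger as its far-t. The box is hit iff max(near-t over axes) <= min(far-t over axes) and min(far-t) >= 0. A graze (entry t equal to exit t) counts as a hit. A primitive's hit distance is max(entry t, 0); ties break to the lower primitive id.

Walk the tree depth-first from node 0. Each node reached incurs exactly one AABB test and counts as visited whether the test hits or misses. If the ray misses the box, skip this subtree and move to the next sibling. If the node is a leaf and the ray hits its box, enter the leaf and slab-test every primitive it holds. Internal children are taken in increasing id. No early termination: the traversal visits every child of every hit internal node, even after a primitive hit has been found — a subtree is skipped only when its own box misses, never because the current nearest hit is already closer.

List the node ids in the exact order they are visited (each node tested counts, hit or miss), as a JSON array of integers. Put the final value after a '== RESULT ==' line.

Walk:
N0 x:[23/2,59/2] y:[46/3,82/3] z:[23,61] -> hit [23,82/3], descend [3, 5]
  N3 x:[23/2,59/2] y:[46/3,82/3] z:[33,61] -> miss, prune
  N5 x:[16,57/2] y:[50/3,80/3] z:[23,29] -> hit [23,80/3], descend [1, 2]
    N1 x:[19,53/2] y:[22,80/3] z:[23,29] -> hit [23,53/2] leaf, test {P1@t=26, P6(miss), P8@t=26}
    N2 x:[16,57/2] y:[50/3,61/3] z:[27,29] -> miss, prune

5 AABB tests over nodes [0, 3, 5, 1, 2]; 1 leaf entered; closest P1.

== RESULT ==
[0, 3, 5, 1, 2]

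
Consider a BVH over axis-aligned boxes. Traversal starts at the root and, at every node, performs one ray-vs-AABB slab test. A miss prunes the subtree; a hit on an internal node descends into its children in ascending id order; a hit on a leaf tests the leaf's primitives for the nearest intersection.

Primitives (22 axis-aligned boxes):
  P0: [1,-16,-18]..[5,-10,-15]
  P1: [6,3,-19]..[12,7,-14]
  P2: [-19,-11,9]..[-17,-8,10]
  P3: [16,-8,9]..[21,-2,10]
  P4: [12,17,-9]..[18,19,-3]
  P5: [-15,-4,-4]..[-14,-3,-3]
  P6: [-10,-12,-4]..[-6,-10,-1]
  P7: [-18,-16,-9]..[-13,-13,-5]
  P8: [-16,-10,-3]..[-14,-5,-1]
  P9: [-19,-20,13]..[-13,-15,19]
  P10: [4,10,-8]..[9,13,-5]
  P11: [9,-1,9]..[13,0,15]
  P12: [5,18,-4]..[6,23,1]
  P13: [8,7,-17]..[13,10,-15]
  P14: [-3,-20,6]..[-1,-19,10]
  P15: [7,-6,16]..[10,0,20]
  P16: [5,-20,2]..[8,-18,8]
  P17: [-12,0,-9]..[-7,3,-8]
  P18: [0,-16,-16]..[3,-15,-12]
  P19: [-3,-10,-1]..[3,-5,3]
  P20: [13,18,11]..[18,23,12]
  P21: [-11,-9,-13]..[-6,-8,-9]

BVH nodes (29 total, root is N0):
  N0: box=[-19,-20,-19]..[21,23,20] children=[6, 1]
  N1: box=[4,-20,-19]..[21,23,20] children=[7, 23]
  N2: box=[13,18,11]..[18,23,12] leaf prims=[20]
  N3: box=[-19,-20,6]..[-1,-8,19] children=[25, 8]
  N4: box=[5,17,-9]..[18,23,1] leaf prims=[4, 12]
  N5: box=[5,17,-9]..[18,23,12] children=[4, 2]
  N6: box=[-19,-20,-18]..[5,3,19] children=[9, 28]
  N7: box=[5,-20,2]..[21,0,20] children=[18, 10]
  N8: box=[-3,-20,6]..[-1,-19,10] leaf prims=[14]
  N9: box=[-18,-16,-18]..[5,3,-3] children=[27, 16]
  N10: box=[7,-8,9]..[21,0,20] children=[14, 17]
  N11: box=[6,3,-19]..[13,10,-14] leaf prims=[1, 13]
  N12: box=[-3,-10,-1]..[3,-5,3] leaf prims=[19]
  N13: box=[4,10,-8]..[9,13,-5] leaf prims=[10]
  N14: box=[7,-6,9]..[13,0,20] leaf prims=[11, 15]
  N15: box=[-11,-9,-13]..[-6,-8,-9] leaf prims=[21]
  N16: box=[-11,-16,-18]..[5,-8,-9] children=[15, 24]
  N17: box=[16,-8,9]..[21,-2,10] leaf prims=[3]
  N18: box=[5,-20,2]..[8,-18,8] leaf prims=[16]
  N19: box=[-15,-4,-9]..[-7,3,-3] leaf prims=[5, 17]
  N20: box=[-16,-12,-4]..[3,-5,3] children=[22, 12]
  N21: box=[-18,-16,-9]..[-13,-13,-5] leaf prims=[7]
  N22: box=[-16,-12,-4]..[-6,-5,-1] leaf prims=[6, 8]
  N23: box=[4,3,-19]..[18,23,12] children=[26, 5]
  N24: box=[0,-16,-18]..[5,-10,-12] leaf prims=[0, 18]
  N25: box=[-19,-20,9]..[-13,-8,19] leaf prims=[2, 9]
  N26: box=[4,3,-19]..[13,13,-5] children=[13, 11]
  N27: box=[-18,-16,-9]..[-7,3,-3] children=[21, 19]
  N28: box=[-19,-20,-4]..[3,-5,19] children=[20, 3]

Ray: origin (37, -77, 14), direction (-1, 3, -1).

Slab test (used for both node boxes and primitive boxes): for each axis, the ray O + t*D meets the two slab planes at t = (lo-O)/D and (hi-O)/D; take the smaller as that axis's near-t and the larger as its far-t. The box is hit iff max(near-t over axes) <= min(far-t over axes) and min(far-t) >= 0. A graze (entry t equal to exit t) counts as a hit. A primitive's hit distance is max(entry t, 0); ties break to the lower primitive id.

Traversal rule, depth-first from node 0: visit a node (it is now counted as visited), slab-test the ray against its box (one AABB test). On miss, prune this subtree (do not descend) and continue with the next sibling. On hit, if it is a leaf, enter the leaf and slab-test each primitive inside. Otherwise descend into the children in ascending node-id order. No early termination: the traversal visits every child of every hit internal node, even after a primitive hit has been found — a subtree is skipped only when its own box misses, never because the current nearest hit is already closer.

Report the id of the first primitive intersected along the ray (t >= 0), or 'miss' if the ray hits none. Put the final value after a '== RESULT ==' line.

Trace the traversal:
N0 x:[16,56] y:[19,100/3] z:[-6,33] -> hit [19,33], descend [1, 6]
  N1 x:[16,33] y:[19,100/3] z:[-6,33] -> hit [19,33], descend [7, 23]
    N7 x:[16,32] y:[19,77/3] z:[-6,12] -> miss, prune
    N23 x:[19,33] y:[80/3,100/3] z:[2,33] -> hit [80/3,33], descend [5, 26]
      N5 x:[19,32] y:[94/3,100/3] z:[2,23] -> miss, prune
      N26 x:[24,33] y:[80/3,30] z:[19,33] -> hit [80/3,30], descend [11, 13]
        N11 x:[24,31] y:[80/3,29] z:[28,33] -> hit [28,29] leaf, test {P1@t=28, P13@t=29}
        N13 x:[28,33] y:[29,30] z:[19,22] -> miss, prune
  N6 x:[32,56] y:[19,80/3] z:[-5,32] -> miss, prune

order=[0, 1, 7, 23, 5, 26, 11, 13, 6]  |boxes|=9  |leaves|=1  hit=P1

== RESULT ==
1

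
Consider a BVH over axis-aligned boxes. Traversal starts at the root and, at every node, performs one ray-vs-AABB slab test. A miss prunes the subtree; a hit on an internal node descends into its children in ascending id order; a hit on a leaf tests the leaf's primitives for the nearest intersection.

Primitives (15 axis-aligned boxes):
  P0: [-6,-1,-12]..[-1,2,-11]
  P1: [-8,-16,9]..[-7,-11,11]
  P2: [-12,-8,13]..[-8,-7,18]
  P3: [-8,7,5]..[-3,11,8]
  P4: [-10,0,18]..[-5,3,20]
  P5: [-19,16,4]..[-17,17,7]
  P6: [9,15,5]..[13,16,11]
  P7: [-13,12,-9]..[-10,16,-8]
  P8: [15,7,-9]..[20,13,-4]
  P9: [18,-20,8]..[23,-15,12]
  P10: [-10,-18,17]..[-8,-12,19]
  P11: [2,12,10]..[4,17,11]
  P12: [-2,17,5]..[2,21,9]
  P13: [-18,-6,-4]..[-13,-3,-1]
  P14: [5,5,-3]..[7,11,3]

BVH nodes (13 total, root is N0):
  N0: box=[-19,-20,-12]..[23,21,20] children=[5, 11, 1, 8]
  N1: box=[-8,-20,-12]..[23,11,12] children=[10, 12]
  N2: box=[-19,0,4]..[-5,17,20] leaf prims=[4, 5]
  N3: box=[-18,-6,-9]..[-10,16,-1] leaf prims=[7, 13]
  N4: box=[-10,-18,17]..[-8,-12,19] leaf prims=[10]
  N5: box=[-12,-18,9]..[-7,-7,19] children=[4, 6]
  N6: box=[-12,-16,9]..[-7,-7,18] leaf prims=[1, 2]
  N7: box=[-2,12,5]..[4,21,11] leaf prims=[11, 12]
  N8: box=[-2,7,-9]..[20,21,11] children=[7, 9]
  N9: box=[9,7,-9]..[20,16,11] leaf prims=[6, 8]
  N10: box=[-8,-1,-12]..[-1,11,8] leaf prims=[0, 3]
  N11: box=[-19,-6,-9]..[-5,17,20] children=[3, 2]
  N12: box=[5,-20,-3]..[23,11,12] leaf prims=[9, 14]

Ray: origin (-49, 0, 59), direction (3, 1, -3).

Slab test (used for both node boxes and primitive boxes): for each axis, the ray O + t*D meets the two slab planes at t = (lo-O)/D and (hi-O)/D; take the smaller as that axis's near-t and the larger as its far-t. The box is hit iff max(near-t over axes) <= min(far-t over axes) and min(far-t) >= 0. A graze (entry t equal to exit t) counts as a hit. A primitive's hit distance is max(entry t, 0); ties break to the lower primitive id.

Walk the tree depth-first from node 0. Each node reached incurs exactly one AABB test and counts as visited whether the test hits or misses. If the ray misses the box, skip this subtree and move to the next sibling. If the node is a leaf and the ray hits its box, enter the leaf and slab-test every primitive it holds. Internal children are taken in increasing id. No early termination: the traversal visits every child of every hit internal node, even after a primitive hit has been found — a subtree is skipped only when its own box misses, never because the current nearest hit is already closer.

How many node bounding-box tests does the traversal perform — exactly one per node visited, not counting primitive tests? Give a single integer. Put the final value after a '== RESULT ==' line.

Traverse from the root:
N0 x:[10,24] y:[-20,21] z:[13,71/3] -> hit [13,21], descend [1, 5, 8, 11]
  N1 x:[41/3,24] y:[-20,11] z:[47/3,71/3] -> miss, prune
  N5 x:[37/3,14] y:[-18,-7] z:[40/3,50/3] -> miss, prune
  N8 x:[47/3,23] y:[7,21] z:[16,68/3] -> hit [16,21], descend [7, 9]
    N7 x:[47/3,53/3] y:[12,21] z:[16,18] -> hit [16,53/3] leaf, test {P11(miss), P12@t=17}
    N9 x:[58/3,23] y:[7,16] z:[16,68/3] -> miss, prune
  N11 x:[10,44/3] y:[-6,17] z:[13,68/3] -> hit [13,44/3], descend [2, 3]
    N2 x:[10,44/3] y:[0,17] z:[13,55/3] -> hit [13,44/3] leaf, test {P4(miss), P5(miss)}
    N3 x:[31/3,13] y:[-6,16] z:[20,68/3] -> miss, prune

9 AABB tests over nodes [0, 1, 5, 8, 7, 9, 11, 2, 3]; 2 leaves entered; closest P12.

== RESULT ==
9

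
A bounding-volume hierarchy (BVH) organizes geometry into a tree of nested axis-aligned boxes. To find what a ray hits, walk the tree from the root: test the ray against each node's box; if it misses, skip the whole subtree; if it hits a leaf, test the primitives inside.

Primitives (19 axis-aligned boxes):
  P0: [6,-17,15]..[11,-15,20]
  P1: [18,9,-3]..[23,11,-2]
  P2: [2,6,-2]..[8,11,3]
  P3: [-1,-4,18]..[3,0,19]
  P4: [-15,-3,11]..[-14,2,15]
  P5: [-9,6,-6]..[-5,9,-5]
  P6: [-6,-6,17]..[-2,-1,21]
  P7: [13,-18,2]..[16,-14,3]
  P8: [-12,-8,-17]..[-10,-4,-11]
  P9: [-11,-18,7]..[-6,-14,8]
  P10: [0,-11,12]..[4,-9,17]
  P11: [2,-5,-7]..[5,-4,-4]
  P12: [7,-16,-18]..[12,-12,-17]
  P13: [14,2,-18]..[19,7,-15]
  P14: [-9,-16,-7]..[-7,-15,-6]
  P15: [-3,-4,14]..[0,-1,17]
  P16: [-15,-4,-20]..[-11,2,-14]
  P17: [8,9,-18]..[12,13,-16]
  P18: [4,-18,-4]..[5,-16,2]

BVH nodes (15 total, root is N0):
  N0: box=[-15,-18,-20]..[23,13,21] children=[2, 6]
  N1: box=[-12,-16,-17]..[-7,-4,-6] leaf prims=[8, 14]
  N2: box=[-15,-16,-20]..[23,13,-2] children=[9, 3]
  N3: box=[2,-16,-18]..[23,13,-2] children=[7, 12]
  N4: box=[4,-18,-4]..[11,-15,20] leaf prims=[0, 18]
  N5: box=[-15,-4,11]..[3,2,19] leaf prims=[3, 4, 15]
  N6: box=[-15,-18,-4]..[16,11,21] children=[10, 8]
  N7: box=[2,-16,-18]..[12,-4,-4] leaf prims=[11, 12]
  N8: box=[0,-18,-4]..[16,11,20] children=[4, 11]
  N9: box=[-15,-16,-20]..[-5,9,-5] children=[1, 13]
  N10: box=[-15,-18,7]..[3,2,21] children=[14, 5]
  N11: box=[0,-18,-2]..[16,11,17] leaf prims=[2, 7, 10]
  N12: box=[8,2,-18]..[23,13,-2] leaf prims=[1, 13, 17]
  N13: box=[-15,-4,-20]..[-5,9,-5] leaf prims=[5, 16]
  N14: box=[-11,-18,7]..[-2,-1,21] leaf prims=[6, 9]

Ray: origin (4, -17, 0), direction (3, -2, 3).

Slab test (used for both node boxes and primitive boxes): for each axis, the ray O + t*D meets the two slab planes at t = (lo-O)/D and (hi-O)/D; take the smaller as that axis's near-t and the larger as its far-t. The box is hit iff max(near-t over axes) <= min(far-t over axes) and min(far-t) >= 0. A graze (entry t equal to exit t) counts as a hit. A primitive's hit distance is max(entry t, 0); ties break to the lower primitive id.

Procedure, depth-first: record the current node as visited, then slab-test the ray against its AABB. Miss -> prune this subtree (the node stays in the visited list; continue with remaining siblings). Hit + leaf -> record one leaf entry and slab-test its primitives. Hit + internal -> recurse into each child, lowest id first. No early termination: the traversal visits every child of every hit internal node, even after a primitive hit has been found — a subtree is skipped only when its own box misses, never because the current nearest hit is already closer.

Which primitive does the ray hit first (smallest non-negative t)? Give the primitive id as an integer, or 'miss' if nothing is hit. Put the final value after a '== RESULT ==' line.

Trace the traversal:
N0 x:[-19/3,19/3] y:[-15,1/2] z:[-20/3,7] -> hit [-19/3,1/2], descend [2, 6]
  N2 x:[-19/3,19/3] y:[-15,-1/2] z:[-20/3,-2/3] -> miss, prune
  N6 x:[-19/3,4] y:[-14,1/2] z:[-4/3,7] -> hit [-4/3,1/2], descend [8, 10]
    N8 x:[-4/3,4] y:[-14,1/2] z:[-4/3,20/3] -> hit [-4/3,1/2], descend [4, 11]
      N4 x:[0,7/3] y:[-1,1/2] z:[-4/3,20/3] -> hit [0,1/2] leaf, test {P0(miss), P18@t=0}
      N11 x:[-4/3,4] y:[-14,1/2] z:[-2/3,17/3] -> hit [-2/3,1/2] leaf, test {P2(miss), P7(miss), P10(miss)}
    N10 x:[-19/3,-1/3] y:[-19/2,1/2] z:[7/3,7] -> miss, prune

Summary -> nodes [0, 2, 6, 8, 4, 11, 10]; box-tests=7; leaf-entries=2; first=P18

== RESULT ==
18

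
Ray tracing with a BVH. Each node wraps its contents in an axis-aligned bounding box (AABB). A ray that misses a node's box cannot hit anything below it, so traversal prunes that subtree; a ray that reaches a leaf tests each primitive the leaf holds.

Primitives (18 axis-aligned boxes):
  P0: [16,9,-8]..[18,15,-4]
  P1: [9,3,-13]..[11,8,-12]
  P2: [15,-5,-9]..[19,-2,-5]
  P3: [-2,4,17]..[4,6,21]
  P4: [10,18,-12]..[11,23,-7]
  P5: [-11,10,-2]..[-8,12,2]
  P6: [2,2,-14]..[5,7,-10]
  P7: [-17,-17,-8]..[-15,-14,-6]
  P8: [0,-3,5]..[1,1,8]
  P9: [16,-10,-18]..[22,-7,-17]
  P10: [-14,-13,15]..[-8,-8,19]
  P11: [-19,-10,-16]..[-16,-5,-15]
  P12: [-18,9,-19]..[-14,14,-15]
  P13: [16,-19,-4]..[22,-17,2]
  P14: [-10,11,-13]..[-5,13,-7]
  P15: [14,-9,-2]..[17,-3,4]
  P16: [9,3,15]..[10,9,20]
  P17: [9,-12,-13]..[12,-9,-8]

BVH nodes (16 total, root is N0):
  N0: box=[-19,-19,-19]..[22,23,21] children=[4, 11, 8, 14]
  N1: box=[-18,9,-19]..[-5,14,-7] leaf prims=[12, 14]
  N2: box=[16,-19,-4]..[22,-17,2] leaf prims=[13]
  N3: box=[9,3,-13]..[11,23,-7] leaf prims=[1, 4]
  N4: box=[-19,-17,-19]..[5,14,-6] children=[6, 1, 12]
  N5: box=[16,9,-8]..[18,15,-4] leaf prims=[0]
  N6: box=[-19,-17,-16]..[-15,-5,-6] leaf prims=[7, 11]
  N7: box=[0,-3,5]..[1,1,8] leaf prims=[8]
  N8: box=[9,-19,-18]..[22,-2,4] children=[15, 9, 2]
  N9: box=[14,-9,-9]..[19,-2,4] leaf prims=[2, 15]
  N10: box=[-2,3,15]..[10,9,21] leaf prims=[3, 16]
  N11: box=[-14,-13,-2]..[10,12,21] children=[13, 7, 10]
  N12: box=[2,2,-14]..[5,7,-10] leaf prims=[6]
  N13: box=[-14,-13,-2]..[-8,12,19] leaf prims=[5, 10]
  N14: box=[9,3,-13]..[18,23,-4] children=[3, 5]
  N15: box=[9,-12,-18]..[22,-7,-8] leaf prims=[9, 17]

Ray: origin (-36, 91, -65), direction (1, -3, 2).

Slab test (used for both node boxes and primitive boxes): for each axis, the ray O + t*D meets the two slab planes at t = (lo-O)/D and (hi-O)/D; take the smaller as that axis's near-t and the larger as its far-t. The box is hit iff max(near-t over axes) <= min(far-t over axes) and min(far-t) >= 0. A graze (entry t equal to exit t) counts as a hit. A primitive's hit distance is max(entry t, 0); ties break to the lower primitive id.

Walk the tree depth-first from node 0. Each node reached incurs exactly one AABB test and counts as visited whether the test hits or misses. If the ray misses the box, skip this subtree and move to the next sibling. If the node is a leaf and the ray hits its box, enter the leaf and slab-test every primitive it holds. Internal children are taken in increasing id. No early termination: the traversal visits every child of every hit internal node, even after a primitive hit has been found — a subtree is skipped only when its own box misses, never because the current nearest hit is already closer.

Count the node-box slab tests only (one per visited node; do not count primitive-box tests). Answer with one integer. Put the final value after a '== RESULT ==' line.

Traverse from the root:
N0 x:[17,58] y:[68/3,110/3] z:[23,43] -> hit [23,110/3], descend [4, 8, 11, 14]
  N4 x:[17,41] y:[77/3,36] z:[23,59/2] -> hit [77/3,59/2], descend [1, 6, 12]
    N1 x:[18,31] y:[77/3,82/3] z:[23,29] -> hit [77/3,82/3] leaf, test {P12(miss), P14@t=26}
    N6 x:[17,21] y:[32,36] z:[49/2,59/2] -> miss, prune
    N12 x:[38,41] y:[28,89/3] z:[51/2,55/2] -> miss, prune
  N8 x:[45,58] y:[31,110/3] z:[47/2,69/2] -> miss, prune
  N11 x:[22,46] y:[79/3,104/3] z:[63/2,43] -> hit [63/2,104/3], descend [7, 10, 13]
    N7 x:[36,37] y:[30,94/3] z:[35,73/2] -> miss, prune
    N10 x:[34,46] y:[82/3,88/3] z:[40,43] -> miss, prune
    N13 x:[22,28] y:[79/3,104/3] z:[63/2,42] -> miss, prune
  N14 x:[45,54] y:[68/3,88/3] z:[26,61/2] -> miss, prune

Visited [0, 4, 1, 6, 12, 8, 11, 7, 10, 13, 14]. Tests: 11 box, 1 leaf. Nearest: P14.

== RESULT ==
11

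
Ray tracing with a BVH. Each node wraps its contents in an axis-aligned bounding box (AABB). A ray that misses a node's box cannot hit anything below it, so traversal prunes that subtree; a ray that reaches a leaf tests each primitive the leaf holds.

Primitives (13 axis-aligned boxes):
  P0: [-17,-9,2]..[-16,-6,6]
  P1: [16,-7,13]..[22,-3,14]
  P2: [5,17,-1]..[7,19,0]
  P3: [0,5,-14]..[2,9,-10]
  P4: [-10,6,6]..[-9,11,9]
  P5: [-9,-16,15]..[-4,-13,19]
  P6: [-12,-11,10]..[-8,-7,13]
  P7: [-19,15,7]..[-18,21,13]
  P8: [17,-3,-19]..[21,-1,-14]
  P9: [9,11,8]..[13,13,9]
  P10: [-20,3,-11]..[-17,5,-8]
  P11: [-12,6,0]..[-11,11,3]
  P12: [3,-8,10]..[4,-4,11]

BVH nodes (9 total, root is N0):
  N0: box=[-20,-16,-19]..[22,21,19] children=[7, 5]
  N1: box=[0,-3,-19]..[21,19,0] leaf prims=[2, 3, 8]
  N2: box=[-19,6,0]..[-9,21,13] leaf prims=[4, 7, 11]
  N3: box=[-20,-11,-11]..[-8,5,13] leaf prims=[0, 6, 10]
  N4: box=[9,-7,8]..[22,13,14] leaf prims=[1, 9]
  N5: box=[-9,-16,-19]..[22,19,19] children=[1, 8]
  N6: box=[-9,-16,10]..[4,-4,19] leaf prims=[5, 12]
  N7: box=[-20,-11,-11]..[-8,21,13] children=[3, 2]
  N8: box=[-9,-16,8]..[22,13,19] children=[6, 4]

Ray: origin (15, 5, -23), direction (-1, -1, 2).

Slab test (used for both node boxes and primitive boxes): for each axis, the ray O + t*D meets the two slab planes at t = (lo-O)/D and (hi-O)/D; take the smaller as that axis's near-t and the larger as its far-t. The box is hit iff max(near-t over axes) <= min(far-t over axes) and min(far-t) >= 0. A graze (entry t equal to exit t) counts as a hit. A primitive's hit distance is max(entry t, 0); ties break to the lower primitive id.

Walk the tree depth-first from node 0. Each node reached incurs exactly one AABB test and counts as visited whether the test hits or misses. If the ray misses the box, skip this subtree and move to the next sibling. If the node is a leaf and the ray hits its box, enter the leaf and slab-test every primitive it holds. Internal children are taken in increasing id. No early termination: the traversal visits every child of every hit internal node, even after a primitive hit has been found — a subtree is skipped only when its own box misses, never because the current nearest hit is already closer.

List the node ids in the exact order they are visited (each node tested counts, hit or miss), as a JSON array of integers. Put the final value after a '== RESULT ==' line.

Trace the traversal:
N0 x:[-7,35] y:[-16,21] z:[2,21] -> hit [2,21], descend [5, 7]
  N5 x:[-7,24] y:[-14,21] z:[2,21] -> hit [2,21], descend [1, 8]
    N1 x:[-6,15] y:[-14,8] z:[2,23/2] -> hit [2,8] leaf, test {P2(miss), P3(miss), P8(miss)}
    N8 x:[-7,24] y:[-8,21] z:[31/2,21] -> hit [31/2,21], descend [4, 6]
      N4 x:[-7,6] y:[-8,12] z:[31/2,37/2] -> miss, prune
      N6 x:[11,24] y:[9,21] z:[33/2,21] -> hit [33/2,21] leaf, test {P5@t=19, P12(miss)}
  N7 x:[23,35] y:[-16,16] z:[6,18] -> miss, prune

Visited [0, 5, 1, 8, 4, 6, 7]. Tests: 7 box, 2 leaf. Nearest: P5.

== RESULT ==
[0, 5, 1, 8, 4, 6, 7]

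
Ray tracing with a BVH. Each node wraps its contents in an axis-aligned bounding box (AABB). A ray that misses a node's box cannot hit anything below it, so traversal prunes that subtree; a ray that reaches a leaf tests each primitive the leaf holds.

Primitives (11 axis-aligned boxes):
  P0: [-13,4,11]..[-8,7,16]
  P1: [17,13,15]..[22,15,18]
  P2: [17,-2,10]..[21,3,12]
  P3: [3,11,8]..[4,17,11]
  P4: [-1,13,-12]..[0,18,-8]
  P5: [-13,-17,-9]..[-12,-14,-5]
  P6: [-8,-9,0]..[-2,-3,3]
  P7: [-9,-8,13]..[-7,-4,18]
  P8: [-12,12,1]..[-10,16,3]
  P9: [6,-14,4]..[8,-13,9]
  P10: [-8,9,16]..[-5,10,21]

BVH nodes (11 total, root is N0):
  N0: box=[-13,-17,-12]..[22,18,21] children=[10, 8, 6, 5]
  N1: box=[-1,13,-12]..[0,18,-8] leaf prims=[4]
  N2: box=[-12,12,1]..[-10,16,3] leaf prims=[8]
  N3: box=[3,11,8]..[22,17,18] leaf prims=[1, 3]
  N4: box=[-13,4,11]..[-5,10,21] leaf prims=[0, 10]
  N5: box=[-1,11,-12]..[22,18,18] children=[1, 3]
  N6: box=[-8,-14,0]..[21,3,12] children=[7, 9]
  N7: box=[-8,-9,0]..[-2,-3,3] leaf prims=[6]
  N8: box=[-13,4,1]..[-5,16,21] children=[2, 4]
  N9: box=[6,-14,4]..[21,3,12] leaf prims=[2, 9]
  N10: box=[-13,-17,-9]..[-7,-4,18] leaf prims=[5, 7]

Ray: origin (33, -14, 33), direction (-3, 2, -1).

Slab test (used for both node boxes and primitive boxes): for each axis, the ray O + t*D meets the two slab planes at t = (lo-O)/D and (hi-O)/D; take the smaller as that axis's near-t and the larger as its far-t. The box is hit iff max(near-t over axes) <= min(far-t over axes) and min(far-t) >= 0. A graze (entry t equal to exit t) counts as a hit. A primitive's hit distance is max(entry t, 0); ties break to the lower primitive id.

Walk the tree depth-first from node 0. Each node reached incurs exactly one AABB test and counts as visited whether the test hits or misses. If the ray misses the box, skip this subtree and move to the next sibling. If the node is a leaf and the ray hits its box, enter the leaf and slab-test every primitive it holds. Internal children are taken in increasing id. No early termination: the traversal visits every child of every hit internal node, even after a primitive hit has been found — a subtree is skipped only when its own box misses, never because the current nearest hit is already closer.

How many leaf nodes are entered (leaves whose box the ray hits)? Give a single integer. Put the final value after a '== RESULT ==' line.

Traverse from the root:
N0 x:[11/3,46/3] y:[-3/2,16] z:[12,45] -> hit [12,46/3], descend [5, 6, 8, 10]
  N5 x:[11/3,34/3] y:[25/2,16] z:[15,45] -> miss, prune
  N6 x:[4,41/3] y:[0,17/2] z:[21,33] -> miss, prune
  N8 x:[38/3,46/3] y:[9,15] z:[12,32] -> hit [38/3,15], descend [2, 4]
    N2 x:[43/3,15] y:[13,15] z:[30,32] -> miss, prune
    N4 x:[38/3,46/3] y:[9,12] z:[12,22] -> miss, prune
  N10 x:[40/3,46/3] y:[-3/2,5] z:[15,42] -> miss, prune

order=[0, 5, 6, 8, 2, 4, 10]  |boxes|=7  |leaves|=0  hit=miss

== RESULT ==
0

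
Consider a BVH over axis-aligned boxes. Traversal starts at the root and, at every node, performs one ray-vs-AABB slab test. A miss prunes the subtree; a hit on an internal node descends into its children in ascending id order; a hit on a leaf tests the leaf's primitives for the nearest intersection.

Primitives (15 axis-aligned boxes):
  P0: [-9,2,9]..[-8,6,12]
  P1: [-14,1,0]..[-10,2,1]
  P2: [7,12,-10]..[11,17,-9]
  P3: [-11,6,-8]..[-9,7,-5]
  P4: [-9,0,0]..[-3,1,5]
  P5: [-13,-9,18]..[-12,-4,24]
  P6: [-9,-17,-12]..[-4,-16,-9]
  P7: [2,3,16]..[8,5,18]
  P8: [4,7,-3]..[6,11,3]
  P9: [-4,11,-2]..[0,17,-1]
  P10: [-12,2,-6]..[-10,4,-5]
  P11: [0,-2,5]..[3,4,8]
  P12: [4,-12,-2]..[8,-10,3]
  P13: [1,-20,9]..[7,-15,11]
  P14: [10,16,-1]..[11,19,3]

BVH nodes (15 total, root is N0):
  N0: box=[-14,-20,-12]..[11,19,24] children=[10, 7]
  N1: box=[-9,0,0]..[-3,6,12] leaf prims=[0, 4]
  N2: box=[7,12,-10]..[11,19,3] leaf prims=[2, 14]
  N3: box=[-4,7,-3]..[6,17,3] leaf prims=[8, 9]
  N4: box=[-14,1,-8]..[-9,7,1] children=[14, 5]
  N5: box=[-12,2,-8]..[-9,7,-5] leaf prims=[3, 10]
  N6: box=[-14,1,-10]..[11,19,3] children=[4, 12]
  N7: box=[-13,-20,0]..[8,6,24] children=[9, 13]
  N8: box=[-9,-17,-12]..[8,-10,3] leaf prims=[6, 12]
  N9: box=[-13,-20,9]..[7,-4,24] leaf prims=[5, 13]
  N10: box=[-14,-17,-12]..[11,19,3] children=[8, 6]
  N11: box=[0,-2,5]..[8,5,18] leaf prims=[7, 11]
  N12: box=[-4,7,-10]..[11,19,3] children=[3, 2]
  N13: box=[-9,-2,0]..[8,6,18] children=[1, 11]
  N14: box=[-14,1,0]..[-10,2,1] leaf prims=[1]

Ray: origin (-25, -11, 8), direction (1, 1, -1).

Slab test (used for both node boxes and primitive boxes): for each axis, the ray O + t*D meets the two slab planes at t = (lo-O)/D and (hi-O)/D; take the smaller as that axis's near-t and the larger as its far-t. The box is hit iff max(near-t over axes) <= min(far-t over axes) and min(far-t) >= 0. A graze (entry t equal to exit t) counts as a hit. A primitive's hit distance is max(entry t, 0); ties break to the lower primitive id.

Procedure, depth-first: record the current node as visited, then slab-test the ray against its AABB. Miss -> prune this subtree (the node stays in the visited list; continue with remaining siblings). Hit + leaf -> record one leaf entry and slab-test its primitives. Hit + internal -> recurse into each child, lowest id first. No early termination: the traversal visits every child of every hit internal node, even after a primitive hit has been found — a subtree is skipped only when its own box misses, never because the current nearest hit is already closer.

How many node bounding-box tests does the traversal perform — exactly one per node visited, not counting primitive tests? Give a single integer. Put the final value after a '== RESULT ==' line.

Walk:
N0 x:[11,36] y:[-9,30] z:[-16,20] -> hit [11,20], descend [7, 10]
  N7 x:[12,33] y:[-9,17] z:[-16,8] -> miss, prune
  N10 x:[11,36] y:[-6,30] z:[5,20] -> hit [11,20], descend [6, 8]
    N6 x:[11,36] y:[12,30] z:[5,18] -> hit [12,18], descend [4, 12]
      N4 x:[11,16] y:[12,18] z:[7,16] -> hit [12,16], descend [5, 14]
        N5 x:[13,16] y:[13,18] z:[13,16] -> hit [13,16] leaf, test {P3(miss), P10@t=13}
        N14 x:[11,15] y:[12,13] z:[7,8] -> miss, prune
      N12 x:[21,36] y:[18,30] z:[5,18] -> miss, prune
    N8 x:[16,33] y:[-6,1] z:[5,20] -> miss, prune

Summary -> nodes [0, 7, 10, 6, 4, 5, 14, 12, 8]; box-tests=9; leaf-entries=1; first=P10

== RESULT ==
9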